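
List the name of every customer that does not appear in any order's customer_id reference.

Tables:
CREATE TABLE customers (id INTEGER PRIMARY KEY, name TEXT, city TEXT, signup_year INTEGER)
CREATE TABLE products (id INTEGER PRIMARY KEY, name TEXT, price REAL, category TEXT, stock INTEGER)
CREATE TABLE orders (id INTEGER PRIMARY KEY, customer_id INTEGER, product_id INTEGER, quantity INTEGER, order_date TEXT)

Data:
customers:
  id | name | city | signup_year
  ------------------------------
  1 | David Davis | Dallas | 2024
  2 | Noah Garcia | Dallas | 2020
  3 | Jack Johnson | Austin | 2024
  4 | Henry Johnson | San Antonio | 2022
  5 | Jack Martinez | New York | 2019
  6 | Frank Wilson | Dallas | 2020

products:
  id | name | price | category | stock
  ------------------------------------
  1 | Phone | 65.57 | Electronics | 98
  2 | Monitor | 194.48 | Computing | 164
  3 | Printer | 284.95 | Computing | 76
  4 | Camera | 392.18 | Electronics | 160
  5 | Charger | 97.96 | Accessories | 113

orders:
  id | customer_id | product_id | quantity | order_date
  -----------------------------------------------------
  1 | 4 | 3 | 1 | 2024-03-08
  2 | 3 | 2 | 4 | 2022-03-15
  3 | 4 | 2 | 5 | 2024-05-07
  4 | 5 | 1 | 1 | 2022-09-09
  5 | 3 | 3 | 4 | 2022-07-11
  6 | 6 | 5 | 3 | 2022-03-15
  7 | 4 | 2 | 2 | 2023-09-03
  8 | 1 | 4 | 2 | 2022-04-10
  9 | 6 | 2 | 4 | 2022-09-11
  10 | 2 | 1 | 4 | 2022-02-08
SELECT p.name FROM customers p LEFT JOIN orders c ON c.customer_id = p.id WHERE c.id IS NULL

Execution result:
(no rows)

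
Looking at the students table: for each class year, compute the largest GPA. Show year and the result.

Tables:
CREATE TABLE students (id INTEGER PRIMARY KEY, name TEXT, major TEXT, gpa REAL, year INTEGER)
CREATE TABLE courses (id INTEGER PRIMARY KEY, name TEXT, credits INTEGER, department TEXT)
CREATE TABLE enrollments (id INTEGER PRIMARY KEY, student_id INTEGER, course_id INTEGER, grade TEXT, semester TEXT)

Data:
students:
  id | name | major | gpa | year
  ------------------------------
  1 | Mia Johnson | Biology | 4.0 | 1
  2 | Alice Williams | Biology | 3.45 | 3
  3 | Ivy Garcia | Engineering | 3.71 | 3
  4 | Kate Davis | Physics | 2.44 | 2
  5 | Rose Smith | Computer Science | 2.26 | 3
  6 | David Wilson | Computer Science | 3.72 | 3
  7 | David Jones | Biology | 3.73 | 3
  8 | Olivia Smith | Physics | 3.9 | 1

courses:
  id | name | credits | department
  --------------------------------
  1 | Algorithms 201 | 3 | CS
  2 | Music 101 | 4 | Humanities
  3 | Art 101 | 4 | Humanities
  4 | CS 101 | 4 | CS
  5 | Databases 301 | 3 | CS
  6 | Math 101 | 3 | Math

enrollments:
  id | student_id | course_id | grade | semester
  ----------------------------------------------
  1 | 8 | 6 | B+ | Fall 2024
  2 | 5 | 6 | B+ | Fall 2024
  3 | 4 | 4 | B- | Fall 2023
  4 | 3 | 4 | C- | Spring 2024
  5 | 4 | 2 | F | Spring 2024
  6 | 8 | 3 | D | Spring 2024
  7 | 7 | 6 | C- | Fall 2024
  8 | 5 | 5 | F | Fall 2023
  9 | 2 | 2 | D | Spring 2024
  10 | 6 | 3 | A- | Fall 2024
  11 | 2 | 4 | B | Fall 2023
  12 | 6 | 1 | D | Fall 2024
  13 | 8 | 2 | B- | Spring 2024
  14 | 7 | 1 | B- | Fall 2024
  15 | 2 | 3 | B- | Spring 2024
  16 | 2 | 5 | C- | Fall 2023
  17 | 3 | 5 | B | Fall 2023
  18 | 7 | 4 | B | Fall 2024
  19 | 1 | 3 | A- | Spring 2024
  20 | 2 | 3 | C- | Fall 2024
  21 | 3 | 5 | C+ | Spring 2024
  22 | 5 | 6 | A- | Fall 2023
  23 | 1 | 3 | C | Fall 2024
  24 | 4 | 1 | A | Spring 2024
SELECT year, MAX(gpa) AS max_gpa FROM students GROUP BY year

Execution result:
year | max_gpa
1 | 4.00
2 | 2.44
3 | 3.73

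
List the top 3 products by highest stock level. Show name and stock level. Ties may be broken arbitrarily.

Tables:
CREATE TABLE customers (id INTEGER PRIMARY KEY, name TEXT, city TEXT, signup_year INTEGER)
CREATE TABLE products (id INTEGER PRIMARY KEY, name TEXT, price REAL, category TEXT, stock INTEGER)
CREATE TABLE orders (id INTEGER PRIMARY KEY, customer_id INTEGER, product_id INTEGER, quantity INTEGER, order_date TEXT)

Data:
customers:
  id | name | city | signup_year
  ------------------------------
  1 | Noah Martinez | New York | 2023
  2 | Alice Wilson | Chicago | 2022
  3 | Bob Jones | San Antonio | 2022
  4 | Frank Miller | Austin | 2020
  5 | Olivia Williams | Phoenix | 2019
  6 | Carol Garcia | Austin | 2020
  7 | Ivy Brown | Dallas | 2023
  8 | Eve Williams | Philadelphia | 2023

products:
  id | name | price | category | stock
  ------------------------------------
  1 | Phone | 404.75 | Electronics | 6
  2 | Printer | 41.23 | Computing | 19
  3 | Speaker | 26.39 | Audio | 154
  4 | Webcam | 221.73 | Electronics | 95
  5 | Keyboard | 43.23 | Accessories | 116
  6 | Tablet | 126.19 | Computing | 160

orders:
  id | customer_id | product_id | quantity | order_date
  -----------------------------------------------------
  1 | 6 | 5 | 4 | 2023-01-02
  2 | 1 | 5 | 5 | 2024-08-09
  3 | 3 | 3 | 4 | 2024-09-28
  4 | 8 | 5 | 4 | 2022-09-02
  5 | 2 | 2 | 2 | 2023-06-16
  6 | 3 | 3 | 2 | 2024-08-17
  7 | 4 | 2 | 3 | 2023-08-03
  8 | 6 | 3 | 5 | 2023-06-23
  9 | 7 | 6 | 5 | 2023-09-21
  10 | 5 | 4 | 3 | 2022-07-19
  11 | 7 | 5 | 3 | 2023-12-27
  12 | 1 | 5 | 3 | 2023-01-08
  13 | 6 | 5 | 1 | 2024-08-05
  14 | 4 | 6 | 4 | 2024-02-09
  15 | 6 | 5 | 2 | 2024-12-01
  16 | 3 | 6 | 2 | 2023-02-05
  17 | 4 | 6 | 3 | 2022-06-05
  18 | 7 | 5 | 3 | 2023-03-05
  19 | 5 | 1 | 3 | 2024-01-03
SELECT name, stock FROM products ORDER BY stock DESC LIMIT 3

Execution result:
name | stock
Tablet | 160
Speaker | 154
Keyboard | 116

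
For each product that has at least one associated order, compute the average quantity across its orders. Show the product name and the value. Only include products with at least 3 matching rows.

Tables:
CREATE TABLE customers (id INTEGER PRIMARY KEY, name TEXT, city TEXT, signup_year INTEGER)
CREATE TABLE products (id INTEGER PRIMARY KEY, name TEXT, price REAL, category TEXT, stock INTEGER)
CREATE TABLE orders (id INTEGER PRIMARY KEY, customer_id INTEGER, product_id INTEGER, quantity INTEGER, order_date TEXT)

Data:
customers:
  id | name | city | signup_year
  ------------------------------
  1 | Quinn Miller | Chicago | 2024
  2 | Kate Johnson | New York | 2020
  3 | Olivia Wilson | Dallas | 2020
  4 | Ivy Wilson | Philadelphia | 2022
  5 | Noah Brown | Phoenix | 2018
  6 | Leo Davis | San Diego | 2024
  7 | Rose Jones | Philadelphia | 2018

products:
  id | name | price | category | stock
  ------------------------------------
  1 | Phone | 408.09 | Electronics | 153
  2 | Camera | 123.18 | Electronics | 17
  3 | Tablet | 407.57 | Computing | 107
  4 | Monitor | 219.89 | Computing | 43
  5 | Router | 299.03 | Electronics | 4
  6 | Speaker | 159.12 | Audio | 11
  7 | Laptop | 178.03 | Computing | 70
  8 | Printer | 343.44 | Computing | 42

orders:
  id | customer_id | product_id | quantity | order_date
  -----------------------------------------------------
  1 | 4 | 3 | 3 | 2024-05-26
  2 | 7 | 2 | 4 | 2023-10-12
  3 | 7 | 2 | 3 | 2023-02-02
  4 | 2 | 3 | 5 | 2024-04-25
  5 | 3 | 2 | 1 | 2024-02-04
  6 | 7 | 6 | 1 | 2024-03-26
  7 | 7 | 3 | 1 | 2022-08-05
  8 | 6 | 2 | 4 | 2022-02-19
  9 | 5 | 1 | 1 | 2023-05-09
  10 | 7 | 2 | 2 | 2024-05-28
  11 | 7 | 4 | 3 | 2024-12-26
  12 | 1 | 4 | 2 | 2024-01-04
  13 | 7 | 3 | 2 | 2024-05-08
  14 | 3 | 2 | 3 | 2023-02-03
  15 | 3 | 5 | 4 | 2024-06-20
SELECT p.name, AVG(c.quantity) AS avg_quantity FROM orders c JOIN products p ON c.product_id = p.id GROUP BY p.id, p.name HAVING COUNT(*) >= 3

Execution result:
name | avg_quantity
Camera | 2.83
Tablet | 2.75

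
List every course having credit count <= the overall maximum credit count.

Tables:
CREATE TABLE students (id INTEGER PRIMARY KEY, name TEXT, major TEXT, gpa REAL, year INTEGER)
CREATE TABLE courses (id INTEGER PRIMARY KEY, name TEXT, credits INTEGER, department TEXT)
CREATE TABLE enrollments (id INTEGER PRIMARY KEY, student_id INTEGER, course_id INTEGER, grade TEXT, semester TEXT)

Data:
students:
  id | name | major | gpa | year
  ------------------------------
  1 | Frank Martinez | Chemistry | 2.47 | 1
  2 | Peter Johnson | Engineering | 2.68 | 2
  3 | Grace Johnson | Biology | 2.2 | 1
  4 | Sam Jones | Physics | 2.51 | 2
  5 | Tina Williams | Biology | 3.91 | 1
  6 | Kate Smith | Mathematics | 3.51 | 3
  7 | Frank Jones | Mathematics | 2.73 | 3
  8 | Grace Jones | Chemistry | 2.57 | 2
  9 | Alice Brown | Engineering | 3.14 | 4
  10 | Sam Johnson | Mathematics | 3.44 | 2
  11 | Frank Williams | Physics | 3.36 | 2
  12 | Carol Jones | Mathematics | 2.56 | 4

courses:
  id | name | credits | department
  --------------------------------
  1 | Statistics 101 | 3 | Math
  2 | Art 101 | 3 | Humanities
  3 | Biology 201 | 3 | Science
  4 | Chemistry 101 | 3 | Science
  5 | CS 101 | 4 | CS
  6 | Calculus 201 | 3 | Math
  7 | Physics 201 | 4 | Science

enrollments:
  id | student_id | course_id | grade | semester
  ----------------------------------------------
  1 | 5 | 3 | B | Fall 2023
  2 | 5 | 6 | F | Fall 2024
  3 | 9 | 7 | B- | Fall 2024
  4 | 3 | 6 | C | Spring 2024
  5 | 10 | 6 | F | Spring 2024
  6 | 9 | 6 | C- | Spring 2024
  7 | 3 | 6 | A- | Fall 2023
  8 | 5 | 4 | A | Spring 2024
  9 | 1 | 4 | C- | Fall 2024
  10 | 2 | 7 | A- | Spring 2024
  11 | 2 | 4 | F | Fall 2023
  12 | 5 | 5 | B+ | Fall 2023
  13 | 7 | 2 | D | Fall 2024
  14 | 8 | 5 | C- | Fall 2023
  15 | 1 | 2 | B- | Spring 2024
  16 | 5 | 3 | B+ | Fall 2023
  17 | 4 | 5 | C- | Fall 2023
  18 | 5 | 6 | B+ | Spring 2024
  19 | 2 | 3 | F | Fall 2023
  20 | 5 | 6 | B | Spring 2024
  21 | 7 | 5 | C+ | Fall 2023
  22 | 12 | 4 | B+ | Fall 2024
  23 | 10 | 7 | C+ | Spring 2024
SELECT name, credits FROM courses WHERE credits <= (SELECT MAX(credits) FROM courses)

Execution result:
name | credits
Statistics 101 | 3
Art 101 | 3
Biology 201 | 3
Chemistry 101 | 3
CS 101 | 4
Calculus 201 | 3
Physics 201 | 4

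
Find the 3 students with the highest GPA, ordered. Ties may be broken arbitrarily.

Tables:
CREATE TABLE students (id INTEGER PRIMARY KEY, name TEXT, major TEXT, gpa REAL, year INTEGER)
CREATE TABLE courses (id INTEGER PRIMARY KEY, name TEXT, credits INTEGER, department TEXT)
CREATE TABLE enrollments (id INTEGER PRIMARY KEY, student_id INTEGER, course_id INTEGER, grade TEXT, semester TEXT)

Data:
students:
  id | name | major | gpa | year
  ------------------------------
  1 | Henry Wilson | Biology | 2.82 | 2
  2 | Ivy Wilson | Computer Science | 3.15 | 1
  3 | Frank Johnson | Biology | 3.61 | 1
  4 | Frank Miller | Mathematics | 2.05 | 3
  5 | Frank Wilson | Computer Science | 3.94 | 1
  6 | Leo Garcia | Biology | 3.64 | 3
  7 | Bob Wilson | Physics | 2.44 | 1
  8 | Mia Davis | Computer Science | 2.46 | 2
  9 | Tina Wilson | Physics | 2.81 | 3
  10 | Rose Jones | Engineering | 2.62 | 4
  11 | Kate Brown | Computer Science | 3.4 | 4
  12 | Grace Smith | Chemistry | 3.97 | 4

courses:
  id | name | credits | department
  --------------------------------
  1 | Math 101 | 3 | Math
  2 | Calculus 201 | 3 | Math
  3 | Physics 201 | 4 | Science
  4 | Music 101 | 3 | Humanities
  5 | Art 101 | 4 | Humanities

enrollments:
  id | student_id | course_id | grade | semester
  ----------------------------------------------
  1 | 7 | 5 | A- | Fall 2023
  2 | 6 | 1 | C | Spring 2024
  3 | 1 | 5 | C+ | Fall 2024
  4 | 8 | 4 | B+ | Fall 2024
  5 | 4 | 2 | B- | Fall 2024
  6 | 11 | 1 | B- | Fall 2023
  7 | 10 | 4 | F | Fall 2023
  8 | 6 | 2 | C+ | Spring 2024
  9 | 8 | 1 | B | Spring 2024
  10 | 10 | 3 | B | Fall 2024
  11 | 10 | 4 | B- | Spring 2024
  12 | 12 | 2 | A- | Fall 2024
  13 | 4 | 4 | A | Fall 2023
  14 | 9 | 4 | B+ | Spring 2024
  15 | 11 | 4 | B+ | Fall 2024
SELECT name, gpa FROM students ORDER BY gpa DESC LIMIT 3

Execution result:
name | gpa
Grace Smith | 3.97
Frank Wilson | 3.94
Leo Garcia | 3.64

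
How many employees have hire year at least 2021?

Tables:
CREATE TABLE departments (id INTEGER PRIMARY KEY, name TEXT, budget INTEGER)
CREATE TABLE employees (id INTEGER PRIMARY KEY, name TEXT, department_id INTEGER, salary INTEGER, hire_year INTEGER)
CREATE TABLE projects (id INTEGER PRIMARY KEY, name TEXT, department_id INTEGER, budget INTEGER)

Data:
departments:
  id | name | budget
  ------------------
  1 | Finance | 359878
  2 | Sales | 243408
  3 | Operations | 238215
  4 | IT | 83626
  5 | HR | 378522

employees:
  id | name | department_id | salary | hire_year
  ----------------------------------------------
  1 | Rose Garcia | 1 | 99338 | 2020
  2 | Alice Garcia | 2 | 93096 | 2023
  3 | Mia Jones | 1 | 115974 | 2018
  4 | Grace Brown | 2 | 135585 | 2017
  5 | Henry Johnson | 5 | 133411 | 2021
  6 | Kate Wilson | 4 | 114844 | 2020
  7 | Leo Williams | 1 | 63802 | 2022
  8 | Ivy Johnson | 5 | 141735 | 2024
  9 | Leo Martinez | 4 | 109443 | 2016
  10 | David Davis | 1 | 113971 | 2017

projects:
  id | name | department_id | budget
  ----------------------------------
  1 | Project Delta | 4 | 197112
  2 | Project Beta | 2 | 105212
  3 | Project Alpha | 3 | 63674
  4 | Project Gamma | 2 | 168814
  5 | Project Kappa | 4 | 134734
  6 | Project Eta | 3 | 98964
SELECT COUNT(*) FROM employees WHERE hire_year >= 2021

Execution result:
4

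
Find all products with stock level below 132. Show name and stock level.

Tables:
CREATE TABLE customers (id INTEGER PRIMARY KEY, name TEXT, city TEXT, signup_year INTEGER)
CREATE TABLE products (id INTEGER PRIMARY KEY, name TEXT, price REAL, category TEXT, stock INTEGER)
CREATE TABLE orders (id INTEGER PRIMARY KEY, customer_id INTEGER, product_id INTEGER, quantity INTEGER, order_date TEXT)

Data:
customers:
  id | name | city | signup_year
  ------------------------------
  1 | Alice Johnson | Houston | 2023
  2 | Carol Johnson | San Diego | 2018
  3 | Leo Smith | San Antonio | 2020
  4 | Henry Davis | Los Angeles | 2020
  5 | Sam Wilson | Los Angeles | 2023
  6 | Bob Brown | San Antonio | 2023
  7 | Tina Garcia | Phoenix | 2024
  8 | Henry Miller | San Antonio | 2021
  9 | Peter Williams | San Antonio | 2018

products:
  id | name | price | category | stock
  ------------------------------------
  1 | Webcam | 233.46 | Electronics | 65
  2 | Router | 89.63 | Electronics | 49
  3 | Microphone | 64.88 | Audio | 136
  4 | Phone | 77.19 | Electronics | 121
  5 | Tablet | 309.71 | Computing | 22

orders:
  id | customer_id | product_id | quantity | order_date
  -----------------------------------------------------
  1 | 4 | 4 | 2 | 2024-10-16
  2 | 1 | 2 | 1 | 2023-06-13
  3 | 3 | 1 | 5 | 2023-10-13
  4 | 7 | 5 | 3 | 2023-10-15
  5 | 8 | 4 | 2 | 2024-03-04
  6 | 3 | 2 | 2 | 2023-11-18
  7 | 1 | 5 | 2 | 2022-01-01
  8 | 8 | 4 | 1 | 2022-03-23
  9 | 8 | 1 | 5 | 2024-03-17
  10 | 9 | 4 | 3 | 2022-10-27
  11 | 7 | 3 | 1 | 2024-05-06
SELECT name, stock FROM products WHERE stock < 132

Execution result:
name | stock
Webcam | 65
Router | 49
Phone | 121
Tablet | 22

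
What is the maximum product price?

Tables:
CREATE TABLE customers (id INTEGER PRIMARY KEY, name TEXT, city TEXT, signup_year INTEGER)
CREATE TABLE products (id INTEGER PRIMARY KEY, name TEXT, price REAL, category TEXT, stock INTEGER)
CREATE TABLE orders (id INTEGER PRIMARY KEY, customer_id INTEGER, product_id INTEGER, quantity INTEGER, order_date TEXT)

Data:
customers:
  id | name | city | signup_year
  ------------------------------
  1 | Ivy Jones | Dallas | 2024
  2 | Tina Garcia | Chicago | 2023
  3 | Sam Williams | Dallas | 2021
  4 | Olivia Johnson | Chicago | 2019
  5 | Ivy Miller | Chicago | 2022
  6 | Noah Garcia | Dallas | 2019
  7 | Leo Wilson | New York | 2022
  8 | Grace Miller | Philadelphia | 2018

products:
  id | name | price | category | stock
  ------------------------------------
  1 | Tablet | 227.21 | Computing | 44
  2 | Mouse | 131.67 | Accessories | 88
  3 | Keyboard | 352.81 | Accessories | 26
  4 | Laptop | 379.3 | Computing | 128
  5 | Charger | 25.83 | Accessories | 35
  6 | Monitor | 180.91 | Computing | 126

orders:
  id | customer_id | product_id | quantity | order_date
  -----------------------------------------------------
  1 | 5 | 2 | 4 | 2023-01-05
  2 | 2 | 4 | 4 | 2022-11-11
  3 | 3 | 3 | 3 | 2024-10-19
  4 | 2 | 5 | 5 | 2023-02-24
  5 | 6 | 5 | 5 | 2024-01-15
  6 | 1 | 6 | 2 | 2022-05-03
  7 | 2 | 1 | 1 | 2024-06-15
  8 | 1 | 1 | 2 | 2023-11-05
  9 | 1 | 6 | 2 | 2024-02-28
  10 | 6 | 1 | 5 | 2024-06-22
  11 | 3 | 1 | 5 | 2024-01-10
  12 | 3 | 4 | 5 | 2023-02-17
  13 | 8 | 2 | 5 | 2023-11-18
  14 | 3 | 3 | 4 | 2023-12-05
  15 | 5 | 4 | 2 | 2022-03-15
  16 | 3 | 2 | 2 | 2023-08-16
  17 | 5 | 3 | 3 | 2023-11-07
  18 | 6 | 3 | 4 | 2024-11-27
SELECT MAX(price) FROM products

Execution result:
379.30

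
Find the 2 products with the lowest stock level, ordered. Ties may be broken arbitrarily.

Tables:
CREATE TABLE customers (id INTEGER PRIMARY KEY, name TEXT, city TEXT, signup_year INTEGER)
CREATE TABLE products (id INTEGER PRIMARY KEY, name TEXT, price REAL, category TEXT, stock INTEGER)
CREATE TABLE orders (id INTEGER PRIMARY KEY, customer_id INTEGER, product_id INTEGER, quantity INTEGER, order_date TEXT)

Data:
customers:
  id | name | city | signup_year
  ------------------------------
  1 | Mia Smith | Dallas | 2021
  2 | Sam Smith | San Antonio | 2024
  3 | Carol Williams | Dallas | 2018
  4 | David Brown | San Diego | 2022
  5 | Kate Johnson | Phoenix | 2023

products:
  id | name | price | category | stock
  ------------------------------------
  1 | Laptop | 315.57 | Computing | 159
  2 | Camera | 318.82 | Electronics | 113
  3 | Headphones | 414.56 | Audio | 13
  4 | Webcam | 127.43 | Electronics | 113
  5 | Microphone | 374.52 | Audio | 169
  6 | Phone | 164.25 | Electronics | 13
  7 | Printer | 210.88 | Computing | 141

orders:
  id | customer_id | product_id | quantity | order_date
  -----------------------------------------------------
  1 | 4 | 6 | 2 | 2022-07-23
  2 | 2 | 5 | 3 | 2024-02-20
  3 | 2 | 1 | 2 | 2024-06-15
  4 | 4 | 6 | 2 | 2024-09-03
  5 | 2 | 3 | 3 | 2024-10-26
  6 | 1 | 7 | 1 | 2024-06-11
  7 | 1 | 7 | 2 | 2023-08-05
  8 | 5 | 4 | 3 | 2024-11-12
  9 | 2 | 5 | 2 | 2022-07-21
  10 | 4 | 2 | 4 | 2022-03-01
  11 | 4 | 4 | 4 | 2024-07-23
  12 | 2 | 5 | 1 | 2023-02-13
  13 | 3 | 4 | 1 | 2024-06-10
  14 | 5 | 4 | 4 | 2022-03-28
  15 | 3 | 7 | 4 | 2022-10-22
SELECT name, stock FROM products ORDER BY stock ASC LIMIT 2

Execution result:
name | stock
Headphones | 13
Phone | 13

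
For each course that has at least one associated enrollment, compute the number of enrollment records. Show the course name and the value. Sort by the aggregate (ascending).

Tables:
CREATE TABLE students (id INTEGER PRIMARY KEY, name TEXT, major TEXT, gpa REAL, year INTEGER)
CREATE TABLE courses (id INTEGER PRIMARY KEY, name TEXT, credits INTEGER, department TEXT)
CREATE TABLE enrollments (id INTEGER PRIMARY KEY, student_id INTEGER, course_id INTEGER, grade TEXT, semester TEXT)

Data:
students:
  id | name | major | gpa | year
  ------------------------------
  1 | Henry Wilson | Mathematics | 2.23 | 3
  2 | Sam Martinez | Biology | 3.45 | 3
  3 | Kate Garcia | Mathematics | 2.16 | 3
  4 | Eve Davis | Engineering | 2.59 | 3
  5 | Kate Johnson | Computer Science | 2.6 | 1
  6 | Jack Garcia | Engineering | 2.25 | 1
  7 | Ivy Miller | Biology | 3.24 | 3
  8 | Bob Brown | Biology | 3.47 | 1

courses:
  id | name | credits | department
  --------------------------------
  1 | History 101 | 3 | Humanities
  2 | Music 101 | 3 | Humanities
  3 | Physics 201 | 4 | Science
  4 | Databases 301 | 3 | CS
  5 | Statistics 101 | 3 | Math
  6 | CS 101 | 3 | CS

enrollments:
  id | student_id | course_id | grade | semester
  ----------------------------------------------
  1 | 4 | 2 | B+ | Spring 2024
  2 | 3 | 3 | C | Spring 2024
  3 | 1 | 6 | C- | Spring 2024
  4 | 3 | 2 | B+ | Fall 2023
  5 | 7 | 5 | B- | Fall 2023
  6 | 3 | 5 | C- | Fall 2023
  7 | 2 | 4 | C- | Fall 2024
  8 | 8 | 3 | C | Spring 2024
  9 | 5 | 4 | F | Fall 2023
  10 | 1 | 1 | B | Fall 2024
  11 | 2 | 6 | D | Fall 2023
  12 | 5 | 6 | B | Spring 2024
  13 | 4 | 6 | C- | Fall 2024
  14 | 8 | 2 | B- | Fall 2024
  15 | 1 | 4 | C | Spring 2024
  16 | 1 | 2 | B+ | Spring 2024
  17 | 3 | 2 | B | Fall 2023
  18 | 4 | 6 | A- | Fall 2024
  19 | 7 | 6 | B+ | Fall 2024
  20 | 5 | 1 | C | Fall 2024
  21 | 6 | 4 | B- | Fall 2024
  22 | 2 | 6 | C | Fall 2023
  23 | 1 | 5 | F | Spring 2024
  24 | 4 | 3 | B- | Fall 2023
SELECT p.name, COUNT(*) AS n FROM enrollments c JOIN courses p ON c.course_id = p.id GROUP BY p.id, p.name ORDER BY n ASC

Execution result:
name | n
History 101 | 2
Physics 201 | 3
Statistics 101 | 3
Databases 301 | 4
Music 101 | 5
CS 101 | 7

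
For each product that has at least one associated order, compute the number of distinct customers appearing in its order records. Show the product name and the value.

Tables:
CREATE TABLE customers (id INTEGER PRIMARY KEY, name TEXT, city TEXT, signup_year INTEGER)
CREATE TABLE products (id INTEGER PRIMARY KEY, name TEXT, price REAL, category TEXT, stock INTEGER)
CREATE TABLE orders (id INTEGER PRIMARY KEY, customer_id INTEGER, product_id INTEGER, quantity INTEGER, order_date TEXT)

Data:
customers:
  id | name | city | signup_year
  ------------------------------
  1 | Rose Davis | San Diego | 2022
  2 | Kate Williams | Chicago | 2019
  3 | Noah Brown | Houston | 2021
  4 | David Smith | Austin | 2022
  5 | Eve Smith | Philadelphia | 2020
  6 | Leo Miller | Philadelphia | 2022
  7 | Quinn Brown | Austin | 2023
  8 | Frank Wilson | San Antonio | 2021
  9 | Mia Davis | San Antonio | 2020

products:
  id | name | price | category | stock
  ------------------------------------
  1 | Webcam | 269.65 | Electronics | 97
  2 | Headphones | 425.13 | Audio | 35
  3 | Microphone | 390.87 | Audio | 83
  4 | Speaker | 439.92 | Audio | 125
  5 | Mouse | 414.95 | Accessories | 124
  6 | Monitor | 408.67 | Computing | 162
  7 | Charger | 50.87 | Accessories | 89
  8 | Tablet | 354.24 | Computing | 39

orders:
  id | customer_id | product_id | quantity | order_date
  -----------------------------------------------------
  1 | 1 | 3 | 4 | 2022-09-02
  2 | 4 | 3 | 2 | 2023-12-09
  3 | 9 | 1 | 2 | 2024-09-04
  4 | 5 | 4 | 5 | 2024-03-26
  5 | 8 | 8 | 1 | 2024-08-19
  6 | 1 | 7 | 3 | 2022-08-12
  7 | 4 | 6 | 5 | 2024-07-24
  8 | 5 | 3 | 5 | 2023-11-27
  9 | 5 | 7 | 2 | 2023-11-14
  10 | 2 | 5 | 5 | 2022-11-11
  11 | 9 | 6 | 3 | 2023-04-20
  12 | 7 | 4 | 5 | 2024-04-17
SELECT p.name, COUNT(DISTINCT c.customer_id) AS distinct_customer_count FROM orders c JOIN products p ON c.product_id = p.id GROUP BY p.id, p.name

Execution result:
name | distinct_customer_count
Webcam | 1
Microphone | 3
Speaker | 2
Mouse | 1
Monitor | 2
Charger | 2
Tablet | 1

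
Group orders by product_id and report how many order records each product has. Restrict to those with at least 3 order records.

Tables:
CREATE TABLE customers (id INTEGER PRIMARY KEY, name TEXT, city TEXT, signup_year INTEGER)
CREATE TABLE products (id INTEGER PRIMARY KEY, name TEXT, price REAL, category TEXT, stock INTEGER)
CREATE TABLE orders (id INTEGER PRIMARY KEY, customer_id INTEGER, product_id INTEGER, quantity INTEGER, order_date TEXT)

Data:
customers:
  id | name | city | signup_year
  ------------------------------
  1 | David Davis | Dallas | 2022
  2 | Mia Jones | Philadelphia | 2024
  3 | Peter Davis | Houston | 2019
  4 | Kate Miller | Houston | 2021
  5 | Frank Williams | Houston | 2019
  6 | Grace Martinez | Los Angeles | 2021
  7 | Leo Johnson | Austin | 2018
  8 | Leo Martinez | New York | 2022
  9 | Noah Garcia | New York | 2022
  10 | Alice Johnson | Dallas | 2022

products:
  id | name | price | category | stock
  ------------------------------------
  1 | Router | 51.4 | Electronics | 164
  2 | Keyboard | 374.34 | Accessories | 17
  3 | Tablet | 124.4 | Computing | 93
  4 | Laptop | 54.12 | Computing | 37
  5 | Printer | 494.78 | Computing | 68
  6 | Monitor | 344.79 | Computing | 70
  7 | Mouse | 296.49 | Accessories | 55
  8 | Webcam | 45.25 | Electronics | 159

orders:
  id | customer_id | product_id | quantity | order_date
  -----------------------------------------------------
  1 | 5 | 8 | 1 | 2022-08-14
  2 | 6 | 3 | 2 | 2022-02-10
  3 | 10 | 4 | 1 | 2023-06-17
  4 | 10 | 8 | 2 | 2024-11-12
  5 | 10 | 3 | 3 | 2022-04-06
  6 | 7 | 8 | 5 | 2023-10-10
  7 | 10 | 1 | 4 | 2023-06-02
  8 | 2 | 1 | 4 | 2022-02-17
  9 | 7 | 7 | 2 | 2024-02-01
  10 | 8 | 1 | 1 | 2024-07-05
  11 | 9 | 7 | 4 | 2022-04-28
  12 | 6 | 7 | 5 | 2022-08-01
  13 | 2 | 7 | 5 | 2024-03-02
SELECT product_id, COUNT(*) AS order_count FROM orders GROUP BY product_id HAVING COUNT(*) >= 3

Execution result:
product_id | order_count
1 | 3
7 | 4
8 | 3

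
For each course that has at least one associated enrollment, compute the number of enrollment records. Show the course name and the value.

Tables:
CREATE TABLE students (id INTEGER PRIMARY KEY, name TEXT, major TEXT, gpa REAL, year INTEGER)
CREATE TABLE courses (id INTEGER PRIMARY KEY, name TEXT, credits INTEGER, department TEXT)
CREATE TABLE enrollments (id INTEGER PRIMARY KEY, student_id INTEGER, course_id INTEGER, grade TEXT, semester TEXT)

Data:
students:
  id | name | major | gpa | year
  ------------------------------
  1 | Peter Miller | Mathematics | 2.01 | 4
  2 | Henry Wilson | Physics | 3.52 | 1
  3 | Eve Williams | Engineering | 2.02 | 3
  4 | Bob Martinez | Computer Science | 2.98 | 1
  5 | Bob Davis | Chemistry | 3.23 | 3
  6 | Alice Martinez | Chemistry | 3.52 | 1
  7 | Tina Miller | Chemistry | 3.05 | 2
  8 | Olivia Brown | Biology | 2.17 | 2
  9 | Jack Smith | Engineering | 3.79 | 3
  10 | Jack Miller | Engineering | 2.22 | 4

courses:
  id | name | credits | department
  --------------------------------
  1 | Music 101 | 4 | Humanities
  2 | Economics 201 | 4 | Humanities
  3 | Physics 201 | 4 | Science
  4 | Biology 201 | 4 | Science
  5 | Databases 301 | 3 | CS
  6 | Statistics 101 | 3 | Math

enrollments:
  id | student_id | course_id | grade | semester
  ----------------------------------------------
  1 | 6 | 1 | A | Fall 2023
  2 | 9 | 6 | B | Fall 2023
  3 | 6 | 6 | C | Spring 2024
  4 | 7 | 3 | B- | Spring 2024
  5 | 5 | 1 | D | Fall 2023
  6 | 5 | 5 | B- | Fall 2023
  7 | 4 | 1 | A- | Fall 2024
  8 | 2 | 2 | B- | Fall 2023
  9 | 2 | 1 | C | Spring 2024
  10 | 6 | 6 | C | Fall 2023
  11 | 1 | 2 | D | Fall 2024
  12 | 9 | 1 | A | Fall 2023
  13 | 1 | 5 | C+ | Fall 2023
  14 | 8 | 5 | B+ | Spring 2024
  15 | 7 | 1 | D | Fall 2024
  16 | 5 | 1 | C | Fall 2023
SELECT p.name, COUNT(*) AS n FROM enrollments c JOIN courses p ON c.course_id = p.id GROUP BY p.id, p.name

Execution result:
name | n
Music 101 | 7
Economics 201 | 2
Physics 201 | 1
Databases 301 | 3
Statistics 101 | 3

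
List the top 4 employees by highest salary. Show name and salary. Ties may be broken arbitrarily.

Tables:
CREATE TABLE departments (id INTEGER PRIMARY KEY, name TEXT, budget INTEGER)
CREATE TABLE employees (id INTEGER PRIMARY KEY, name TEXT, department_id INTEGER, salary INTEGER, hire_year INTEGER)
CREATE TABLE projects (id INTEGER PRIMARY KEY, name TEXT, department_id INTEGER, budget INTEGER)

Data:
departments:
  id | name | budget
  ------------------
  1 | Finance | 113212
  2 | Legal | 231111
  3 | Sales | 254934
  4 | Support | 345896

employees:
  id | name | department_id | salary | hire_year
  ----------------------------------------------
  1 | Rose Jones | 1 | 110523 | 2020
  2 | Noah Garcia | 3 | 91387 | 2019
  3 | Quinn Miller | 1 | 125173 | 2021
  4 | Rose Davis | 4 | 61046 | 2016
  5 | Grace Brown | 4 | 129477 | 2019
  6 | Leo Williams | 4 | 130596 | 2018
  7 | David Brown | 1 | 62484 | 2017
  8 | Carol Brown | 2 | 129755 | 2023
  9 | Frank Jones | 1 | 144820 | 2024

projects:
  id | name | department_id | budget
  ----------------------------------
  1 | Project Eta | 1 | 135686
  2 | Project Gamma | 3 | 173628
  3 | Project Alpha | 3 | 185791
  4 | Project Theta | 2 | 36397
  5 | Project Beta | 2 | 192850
SELECT name, salary FROM employees ORDER BY salary DESC LIMIT 4

Execution result:
name | salary
Frank Jones | 144820
Leo Williams | 130596
Carol Brown | 129755
Grace Brown | 129477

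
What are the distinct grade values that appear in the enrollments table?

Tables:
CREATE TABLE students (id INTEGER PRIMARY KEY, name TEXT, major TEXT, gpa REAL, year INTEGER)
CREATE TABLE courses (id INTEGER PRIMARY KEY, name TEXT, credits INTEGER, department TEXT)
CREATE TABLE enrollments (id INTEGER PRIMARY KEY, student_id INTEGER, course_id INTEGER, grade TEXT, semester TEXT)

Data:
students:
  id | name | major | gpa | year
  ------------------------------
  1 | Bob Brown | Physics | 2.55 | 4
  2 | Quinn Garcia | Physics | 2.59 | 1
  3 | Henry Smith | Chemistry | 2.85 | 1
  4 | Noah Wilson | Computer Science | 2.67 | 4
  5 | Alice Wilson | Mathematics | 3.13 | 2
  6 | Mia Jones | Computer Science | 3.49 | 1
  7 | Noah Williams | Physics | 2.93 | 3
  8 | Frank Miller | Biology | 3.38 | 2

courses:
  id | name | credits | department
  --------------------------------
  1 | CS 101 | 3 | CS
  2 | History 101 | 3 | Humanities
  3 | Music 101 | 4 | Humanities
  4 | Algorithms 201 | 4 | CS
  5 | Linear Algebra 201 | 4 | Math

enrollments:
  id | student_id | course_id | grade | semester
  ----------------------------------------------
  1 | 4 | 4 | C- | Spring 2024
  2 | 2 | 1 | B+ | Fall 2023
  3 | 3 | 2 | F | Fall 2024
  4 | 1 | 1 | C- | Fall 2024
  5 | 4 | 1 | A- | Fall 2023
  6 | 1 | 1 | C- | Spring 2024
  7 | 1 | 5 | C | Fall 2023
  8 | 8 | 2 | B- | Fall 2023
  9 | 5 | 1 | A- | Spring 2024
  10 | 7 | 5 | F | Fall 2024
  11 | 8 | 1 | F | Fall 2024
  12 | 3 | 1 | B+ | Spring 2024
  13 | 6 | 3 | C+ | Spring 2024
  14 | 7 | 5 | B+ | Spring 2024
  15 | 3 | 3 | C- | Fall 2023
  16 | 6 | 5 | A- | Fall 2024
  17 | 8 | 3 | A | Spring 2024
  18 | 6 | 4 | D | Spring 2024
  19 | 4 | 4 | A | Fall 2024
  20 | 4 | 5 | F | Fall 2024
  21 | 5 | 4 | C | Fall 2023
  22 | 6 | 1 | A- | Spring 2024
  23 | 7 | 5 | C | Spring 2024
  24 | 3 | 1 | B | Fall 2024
SELECT DISTINCT grade FROM enrollments

Execution result:
grade
C-
B+
F
A-
C
B-
C+
A
D
B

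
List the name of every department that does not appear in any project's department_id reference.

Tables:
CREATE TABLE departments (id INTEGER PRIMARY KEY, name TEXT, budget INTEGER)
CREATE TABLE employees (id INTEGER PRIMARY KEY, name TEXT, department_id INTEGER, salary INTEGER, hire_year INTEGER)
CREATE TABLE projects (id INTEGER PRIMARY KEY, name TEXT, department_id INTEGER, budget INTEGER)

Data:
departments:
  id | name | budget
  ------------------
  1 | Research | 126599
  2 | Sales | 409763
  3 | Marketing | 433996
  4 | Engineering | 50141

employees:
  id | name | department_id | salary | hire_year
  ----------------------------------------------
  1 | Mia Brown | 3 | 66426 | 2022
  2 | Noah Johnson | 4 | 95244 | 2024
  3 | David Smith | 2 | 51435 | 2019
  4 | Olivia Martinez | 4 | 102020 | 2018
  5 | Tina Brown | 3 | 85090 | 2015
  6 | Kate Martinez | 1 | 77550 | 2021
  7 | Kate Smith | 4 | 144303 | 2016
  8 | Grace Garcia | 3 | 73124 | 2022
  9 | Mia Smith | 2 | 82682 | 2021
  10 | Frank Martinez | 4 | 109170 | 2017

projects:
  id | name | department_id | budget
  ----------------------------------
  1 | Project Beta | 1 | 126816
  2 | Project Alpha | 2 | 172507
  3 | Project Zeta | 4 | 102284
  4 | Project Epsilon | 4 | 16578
SELECT p.name FROM departments p LEFT JOIN projects c ON c.department_id = p.id WHERE c.id IS NULL

Execution result:
Marketing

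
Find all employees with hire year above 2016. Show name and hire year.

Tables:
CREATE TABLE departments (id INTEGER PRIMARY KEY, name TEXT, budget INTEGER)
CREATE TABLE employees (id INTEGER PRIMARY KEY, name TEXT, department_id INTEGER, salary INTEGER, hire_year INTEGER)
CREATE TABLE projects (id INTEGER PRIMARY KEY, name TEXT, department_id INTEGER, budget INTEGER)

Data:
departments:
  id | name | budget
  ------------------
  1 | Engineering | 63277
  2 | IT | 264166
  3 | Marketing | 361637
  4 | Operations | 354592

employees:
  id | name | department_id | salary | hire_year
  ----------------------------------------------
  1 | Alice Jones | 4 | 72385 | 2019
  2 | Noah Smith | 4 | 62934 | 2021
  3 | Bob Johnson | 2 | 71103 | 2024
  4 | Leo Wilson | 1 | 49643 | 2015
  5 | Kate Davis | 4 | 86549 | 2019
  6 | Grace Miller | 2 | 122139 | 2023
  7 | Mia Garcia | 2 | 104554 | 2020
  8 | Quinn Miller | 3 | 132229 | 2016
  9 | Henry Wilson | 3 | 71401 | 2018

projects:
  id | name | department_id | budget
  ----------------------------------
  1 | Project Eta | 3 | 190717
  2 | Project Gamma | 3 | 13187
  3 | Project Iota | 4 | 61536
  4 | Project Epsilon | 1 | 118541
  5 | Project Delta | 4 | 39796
SELECT name, hire_year FROM employees WHERE hire_year > 2016

Execution result:
name | hire_year
Alice Jones | 2019
Noah Smith | 2021
Bob Johnson | 2024
Kate Davis | 2019
Grace Miller | 2023
Mia Garcia | 2020
Henry Wilson | 2018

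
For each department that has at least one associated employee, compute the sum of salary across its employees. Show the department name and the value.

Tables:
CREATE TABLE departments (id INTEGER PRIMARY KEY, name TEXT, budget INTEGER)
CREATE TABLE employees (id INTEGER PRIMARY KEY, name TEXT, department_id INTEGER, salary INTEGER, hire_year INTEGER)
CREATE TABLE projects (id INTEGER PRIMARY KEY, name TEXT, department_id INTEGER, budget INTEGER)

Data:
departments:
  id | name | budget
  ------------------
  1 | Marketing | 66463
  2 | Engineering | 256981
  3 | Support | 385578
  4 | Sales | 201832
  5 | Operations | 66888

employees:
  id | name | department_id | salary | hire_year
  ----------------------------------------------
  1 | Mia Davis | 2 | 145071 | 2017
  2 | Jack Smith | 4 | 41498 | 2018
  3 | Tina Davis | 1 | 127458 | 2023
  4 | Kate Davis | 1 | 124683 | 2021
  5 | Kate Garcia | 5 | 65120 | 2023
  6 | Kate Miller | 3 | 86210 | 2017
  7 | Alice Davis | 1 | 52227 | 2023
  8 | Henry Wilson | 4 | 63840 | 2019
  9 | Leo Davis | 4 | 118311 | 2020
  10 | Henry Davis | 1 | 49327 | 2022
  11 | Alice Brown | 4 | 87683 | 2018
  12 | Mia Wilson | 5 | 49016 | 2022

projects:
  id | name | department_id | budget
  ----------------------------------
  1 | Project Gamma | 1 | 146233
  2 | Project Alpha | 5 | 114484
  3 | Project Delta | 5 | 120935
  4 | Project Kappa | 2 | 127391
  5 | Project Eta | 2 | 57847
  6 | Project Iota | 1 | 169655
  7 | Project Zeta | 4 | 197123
SELECT p.name, SUM(c.salary) AS sum_salary FROM employees c JOIN departments p ON c.department_id = p.id GROUP BY p.id, p.name

Execution result:
name | sum_salary
Marketing | 353695
Engineering | 145071
Support | 86210
Sales | 311332
Operations | 114136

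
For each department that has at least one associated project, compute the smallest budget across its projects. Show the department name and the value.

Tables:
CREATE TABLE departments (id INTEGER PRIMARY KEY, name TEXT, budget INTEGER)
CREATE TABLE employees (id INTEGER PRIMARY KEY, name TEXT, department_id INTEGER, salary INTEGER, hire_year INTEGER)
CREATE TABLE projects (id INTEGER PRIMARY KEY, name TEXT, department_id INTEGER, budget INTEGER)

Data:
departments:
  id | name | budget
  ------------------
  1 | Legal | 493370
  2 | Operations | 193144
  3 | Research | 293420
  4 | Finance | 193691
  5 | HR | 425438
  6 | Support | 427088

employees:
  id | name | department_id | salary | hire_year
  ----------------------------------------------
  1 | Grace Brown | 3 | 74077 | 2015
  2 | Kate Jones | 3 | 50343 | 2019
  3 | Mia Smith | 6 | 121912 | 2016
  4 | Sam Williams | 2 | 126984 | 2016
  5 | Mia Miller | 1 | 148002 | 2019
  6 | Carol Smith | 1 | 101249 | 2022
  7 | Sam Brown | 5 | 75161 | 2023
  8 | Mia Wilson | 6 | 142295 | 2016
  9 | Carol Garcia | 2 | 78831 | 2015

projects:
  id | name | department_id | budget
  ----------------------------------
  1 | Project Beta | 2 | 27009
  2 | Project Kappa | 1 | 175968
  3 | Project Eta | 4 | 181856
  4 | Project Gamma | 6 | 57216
SELECT p.name, MIN(c.budget) AS min_budget FROM projects c JOIN departments p ON c.department_id = p.id GROUP BY p.id, p.name

Execution result:
name | min_budget
Legal | 175968
Operations | 27009
Finance | 181856
Support | 57216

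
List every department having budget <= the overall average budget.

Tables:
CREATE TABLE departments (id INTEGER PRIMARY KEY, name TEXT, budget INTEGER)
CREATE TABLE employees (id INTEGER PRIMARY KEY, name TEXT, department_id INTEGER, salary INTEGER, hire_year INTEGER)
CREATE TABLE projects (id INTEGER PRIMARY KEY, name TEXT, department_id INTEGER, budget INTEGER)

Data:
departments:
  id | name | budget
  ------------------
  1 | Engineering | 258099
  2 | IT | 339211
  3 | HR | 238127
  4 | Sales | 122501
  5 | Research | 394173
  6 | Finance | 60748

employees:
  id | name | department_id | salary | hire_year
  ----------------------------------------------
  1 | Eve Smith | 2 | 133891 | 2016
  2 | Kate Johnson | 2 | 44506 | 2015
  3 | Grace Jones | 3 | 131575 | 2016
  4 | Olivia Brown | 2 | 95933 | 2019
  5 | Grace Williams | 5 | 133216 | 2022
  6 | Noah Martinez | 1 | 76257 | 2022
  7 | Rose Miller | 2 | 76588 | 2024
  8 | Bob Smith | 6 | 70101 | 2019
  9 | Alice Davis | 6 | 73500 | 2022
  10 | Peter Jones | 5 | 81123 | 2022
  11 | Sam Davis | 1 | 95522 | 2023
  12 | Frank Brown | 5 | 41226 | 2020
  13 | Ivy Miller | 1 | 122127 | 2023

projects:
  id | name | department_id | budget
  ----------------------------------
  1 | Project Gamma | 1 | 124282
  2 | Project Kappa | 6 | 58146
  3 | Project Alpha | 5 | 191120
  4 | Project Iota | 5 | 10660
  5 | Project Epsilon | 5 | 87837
SELECT name, budget FROM departments WHERE budget <= (SELECT AVG(budget) FROM departments)

Execution result:
name | budget
Sales | 122501
Finance | 60748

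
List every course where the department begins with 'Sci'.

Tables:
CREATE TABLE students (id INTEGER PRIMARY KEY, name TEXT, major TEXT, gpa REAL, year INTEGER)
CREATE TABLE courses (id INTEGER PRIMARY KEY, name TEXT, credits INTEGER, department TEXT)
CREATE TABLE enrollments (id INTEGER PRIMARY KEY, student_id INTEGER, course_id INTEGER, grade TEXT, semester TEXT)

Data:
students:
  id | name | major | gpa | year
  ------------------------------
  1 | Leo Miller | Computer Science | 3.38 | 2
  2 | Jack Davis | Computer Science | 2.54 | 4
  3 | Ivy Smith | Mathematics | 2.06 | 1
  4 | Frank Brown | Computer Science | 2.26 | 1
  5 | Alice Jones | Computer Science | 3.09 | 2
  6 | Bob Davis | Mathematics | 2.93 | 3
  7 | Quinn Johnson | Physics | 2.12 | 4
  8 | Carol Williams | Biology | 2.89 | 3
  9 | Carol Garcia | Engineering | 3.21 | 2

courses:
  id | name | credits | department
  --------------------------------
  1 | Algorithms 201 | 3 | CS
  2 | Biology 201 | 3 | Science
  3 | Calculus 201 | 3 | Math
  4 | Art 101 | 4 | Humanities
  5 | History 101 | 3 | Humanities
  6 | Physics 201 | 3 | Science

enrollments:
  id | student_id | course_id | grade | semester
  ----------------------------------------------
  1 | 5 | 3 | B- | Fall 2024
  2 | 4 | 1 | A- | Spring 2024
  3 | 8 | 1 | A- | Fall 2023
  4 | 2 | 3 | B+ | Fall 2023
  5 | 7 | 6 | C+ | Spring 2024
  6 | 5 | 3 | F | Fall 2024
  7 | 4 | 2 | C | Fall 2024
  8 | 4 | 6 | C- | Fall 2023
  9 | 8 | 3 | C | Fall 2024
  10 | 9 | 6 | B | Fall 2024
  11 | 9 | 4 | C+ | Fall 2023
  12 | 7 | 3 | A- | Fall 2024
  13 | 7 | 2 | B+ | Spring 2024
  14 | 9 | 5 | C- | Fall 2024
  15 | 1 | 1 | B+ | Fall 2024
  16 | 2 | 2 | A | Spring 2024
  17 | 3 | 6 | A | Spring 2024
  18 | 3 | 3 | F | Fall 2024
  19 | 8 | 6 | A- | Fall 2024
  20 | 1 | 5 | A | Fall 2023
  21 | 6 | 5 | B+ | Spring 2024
SELECT name, department FROM courses WHERE department LIKE 'Sci%'

Execution result:
name | department
Biology 201 | Science
Physics 201 | Science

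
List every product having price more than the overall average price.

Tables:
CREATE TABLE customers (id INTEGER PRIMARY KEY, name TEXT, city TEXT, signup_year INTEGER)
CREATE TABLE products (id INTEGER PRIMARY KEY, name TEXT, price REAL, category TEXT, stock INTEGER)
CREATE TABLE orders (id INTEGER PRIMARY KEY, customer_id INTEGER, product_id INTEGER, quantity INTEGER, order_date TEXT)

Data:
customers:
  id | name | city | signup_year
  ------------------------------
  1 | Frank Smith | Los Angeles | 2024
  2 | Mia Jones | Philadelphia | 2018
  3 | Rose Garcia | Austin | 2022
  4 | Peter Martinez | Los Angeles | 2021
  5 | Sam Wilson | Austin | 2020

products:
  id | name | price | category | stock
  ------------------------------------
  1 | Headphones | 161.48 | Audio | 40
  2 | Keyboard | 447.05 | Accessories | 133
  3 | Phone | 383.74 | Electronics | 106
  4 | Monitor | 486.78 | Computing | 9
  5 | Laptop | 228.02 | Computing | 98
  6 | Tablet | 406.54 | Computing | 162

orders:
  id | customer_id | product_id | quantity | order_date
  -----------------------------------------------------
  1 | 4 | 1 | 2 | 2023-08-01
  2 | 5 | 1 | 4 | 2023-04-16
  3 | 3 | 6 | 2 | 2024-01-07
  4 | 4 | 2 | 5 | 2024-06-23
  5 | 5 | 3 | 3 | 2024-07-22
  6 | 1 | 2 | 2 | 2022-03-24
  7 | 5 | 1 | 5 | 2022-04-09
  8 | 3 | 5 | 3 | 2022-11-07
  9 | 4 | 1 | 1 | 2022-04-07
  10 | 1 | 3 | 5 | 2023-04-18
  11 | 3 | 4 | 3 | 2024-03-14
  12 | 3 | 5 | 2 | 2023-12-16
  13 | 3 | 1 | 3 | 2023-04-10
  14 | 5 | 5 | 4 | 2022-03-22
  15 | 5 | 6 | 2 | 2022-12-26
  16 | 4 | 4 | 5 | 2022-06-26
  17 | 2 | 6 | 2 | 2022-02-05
SELECT name, price FROM products WHERE price > (SELECT AVG(price) FROM products)

Execution result:
name | price
Keyboard | 447.05
Phone | 383.74
Monitor | 486.78
Tablet | 406.54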